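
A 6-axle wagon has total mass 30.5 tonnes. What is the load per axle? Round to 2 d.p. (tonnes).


Load per axle = total weight / number of axles
Load = 30.5 / 6
Load = 5.08 tonnes

5.08


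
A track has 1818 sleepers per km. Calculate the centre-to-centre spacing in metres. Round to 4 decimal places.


Spacing = 1000 m / number of sleepers
Spacing = 1000 / 1818
Spacing = 0.5501 m

0.5501


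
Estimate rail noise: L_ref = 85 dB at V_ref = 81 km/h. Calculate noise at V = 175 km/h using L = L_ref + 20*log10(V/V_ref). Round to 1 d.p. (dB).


V/V_ref = 175 / 81 = 2.160494
log10(2.160494) = 0.334553
20 * 0.334553 = 6.6911
L = 85 + 6.6911 = 91.7 dB

91.7


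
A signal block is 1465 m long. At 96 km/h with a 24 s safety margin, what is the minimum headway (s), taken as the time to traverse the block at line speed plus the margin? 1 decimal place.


V = 96 / 3.6 = 26.6667 m/s
Block traversal time = 1465 / 26.6667 = 54.9375 s
Headway = 54.9375 + 24
Headway = 78.9 s

78.9


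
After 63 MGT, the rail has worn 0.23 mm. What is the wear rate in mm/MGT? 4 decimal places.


Wear rate = total wear / cumulative tonnage
Rate = 0.23 / 63
Rate = 0.0037 mm/MGT

0.0037


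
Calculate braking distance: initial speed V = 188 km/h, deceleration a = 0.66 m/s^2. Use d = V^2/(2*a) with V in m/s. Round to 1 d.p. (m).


Convert speed: V = 188 / 3.6 = 52.2222 m/s
V^2 = 2727.1605
d = 2727.1605 / (2 * 0.66)
d = 2727.1605 / 1.32
d = 2066.0 m

2066.0


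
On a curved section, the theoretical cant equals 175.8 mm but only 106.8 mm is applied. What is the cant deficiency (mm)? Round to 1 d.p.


Cant deficiency = equilibrium cant - actual cant
CD = 175.8 - 106.8
CD = 69.0 mm

69.0


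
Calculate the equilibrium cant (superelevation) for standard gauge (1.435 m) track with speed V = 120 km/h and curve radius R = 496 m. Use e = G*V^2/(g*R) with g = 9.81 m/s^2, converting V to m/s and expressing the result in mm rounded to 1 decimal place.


Convert speed: V = 120 / 3.6 = 33.3333 m/s
Apply formula: e = 1.435 * 33.3333^2 / (9.81 * 496)
e = 1.435 * 1111.1111 / 4865.76
e = 0.327687 m = 327.7 mm

327.7


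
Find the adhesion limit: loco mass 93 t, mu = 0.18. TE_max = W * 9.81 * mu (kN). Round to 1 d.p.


TE_max = W * g * mu
TE_max = 93 * 9.81 * 0.18
TE_max = 912.33 * 0.18
TE_max = 164.2 kN

164.2


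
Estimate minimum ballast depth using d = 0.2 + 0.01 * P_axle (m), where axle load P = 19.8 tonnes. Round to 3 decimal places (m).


d = 0.2 + 0.01 * 19.8
d = 0.2 + 0.198
d = 0.398 m

0.398


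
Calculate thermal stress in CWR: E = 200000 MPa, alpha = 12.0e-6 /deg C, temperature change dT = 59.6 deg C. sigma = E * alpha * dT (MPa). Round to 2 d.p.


sigma = E * alpha * dT
sigma = 200000 * 12.0e-6 * 59.6
sigma = 2.4 * 59.6
sigma = 143.04 MPa

143.04


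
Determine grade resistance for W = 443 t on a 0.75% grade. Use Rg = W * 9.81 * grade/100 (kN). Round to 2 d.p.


Rg = W * 9.81 * grade / 100
Rg = 443 * 9.81 * 0.75 / 100
Rg = 4345.83 * 0.0075
Rg = 32.59 kN

32.59


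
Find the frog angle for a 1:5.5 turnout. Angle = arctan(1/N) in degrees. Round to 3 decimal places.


1/N = 1/5.5 = 0.181818
angle = arctan(0.181818) = 0.179853 rad
angle = 0.179853 * 180/pi = 10.305 degrees

10.305


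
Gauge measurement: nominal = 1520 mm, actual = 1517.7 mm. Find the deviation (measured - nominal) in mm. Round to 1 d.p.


Deviation = measured - nominal
Deviation = 1517.7 - 1520
Deviation = -2.3 mm

-2.3


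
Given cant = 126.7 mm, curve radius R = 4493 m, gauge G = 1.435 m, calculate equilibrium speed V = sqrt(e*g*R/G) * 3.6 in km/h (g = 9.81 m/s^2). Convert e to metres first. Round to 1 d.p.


Convert cant: e = 126.7 mm = 0.1267 m
V_ms = sqrt(0.1267 * 9.81 * 4493 / 1.435)
V_ms = sqrt(3891.617429) = 62.3828 m/s
V = 62.3828 * 3.6 = 224.6 km/h

224.6


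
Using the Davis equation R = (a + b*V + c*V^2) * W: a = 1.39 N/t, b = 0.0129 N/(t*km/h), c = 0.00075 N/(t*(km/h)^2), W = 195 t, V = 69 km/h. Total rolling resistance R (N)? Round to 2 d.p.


b*V = 0.0129 * 69 = 0.8901
c*V^2 = 0.00075 * 4761 = 3.57075
R_per_t = 1.39 + 0.8901 + 3.57075 = 5.85085 N/t
R_total = 5.85085 * 195 = 1140.92 N

1140.92


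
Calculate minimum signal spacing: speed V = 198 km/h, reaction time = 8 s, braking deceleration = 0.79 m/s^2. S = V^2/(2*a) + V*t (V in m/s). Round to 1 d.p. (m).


V = 198 / 3.6 = 55.0 m/s
Braking distance = 55.0^2 / (2*0.79) = 1914.557 m
Sighting distance = 55.0 * 8 = 440.0 m
S = 1914.557 + 440.0 = 2354.6 m

2354.6


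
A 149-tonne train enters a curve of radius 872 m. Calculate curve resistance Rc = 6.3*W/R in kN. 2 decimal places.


Rc = 6.3 * W / R
Rc = 6.3 * 149 / 872
Rc = 938.7 / 872
Rc = 1.08 kN

1.08


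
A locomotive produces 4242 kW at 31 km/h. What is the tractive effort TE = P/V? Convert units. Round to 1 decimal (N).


Convert: P = 4242 kW = 4242000 W
V = 31 / 3.6 = 8.6111 m/s
TE = 4242000 / 8.6111
TE = 492619.4 N

492619.4


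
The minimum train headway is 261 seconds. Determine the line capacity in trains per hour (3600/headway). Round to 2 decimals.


Capacity = 3600 / headway
Capacity = 3600 / 261
Capacity = 13.79 trains/hour

13.79


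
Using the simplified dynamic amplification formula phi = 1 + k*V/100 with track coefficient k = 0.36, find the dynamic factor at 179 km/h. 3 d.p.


phi = 1 + k * V / 100
phi = 1 + 0.36 * 179 / 100
phi = 1 + 0.6444
phi = 1.644

1.644


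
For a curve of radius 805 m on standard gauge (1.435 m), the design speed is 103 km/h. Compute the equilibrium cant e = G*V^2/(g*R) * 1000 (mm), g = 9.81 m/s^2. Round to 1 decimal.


Convert speed: V = 103 / 3.6 = 28.6111 m/s
Apply formula: e = 1.435 * 28.6111^2 / (9.81 * 805)
e = 1.435 * 818.5957 / 7897.05
e = 0.14875 m = 148.7 mm

148.7


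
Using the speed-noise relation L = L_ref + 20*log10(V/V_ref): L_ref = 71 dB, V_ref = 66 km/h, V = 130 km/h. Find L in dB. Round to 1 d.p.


V/V_ref = 130 / 66 = 1.969697
log10(1.969697) = 0.294399
20 * 0.294399 = 5.888
L = 71 + 5.888 = 76.9 dB

76.9


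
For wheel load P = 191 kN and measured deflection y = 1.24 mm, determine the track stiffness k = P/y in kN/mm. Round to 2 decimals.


Track stiffness k = P / y
k = 191 / 1.24
k = 154.03 kN/mm

154.03


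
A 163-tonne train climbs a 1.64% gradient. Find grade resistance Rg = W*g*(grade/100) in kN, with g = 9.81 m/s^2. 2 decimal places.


Rg = W * 9.81 * grade / 100
Rg = 163 * 9.81 * 1.64 / 100
Rg = 1599.03 * 0.0164
Rg = 26.22 kN

26.22


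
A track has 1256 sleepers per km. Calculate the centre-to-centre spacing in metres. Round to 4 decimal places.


Spacing = 1000 m / number of sleepers
Spacing = 1000 / 1256
Spacing = 0.7962 m

0.7962


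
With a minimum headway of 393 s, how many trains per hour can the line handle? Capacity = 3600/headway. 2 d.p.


Capacity = 3600 / headway
Capacity = 3600 / 393
Capacity = 9.16 trains/hour

9.16


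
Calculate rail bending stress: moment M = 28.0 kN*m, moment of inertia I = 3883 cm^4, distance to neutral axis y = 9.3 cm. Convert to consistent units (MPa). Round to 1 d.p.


Convert units:
M = 28.0 kN*m = 28000000 N*mm
y = 9.3 cm = 93 mm
I = 3883 cm^4 = 38830000 mm^4
sigma = 28000000 * 93 / 38830000
sigma = 67.1 MPa

67.1


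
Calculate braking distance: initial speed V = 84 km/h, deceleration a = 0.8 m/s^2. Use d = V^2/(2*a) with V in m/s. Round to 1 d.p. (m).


Convert speed: V = 84 / 3.6 = 23.3333 m/s
V^2 = 544.4444
d = 544.4444 / (2 * 0.8)
d = 544.4444 / 1.6
d = 340.3 m

340.3


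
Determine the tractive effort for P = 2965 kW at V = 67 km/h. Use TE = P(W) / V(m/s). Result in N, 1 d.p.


Convert: P = 2965 kW = 2965000 W
V = 67 / 3.6 = 18.6111 m/s
TE = 2965000 / 18.6111
TE = 159313.4 N

159313.4


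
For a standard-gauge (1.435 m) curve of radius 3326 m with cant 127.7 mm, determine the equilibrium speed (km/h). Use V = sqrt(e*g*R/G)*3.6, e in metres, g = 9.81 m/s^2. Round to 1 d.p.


Convert cant: e = 127.7 mm = 0.1277 m
V_ms = sqrt(0.1277 * 9.81 * 3326 / 1.435)
V_ms = sqrt(2903.55628) = 53.8847 m/s
V = 53.8847 * 3.6 = 194.0 km/h

194.0


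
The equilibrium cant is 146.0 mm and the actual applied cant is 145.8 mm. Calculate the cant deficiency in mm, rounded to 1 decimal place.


Cant deficiency = equilibrium cant - actual cant
CD = 146.0 - 145.8
CD = 0.2 mm

0.2


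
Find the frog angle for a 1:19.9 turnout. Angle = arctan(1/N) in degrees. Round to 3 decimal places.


1/N = 1/19.9 = 0.050251
angle = arctan(0.050251) = 0.050209 rad
angle = 0.050209 * 180/pi = 2.877 degrees

2.877


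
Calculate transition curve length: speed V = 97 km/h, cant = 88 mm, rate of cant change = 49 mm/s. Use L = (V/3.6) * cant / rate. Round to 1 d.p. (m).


Convert speed: V = 97 / 3.6 = 26.9444 m/s
L = 26.9444 * 88 / 49
L = 2371.1111 / 49
L = 48.4 m

48.4


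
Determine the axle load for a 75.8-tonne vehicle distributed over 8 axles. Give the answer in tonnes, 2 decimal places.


Load per axle = total weight / number of axles
Load = 75.8 / 8
Load = 9.48 tonnes

9.48


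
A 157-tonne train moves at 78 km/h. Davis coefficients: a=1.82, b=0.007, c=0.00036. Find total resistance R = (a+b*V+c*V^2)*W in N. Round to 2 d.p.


b*V = 0.007 * 78 = 0.546
c*V^2 = 0.00036 * 6084 = 2.19024
R_per_t = 1.82 + 0.546 + 2.19024 = 4.55624 N/t
R_total = 4.55624 * 157 = 715.33 N

715.33


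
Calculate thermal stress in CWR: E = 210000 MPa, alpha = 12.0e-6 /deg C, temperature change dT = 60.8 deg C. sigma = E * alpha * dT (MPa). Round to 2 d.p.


sigma = E * alpha * dT
sigma = 210000 * 12.0e-6 * 60.8
sigma = 2.52 * 60.8
sigma = 153.22 MPa

153.22


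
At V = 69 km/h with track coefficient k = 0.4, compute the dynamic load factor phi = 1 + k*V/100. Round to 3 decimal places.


phi = 1 + k * V / 100
phi = 1 + 0.4 * 69 / 100
phi = 1 + 0.276
phi = 1.276

1.276


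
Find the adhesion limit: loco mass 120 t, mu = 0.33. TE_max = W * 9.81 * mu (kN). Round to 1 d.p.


TE_max = W * g * mu
TE_max = 120 * 9.81 * 0.33
TE_max = 1177.2 * 0.33
TE_max = 388.5 kN

388.5


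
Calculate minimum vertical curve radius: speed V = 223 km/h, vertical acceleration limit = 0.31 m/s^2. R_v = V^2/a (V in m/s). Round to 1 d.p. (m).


Convert speed: V = 223 / 3.6 = 61.9444 m/s
V^2 = 3837.1142 m^2/s^2
R_v = 3837.1142 / 0.31
R_v = 12377.8 m

12377.8


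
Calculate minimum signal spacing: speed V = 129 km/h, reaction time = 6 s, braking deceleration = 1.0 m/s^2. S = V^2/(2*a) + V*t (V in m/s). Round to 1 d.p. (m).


V = 129 / 3.6 = 35.8333 m/s
Braking distance = 35.8333^2 / (2*1.0) = 642.0139 m
Sighting distance = 35.8333 * 6 = 215.0 m
S = 642.0139 + 215.0 = 857.0 m

857.0


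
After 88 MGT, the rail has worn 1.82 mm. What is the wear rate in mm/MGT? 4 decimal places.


Wear rate = total wear / cumulative tonnage
Rate = 1.82 / 88
Rate = 0.0207 mm/MGT

0.0207


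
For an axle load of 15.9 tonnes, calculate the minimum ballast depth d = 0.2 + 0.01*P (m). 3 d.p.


d = 0.2 + 0.01 * 15.9
d = 0.2 + 0.159
d = 0.359 m

0.359


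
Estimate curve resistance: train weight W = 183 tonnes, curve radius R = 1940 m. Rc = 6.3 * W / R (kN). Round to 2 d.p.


Rc = 6.3 * W / R
Rc = 6.3 * 183 / 1940
Rc = 1152.9 / 1940
Rc = 0.59 kN

0.59


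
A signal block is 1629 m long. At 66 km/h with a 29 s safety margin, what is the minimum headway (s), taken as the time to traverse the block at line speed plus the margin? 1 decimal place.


V = 66 / 3.6 = 18.3333 m/s
Block traversal time = 1629 / 18.3333 = 88.8545 s
Headway = 88.8545 + 29
Headway = 117.9 s

117.9


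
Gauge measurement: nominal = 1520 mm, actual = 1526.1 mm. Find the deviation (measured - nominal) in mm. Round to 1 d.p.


Deviation = measured - nominal
Deviation = 1526.1 - 1520
Deviation = 6.1 mm

6.1


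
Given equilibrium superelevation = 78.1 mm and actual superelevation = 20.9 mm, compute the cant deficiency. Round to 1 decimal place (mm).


Cant deficiency = equilibrium cant - actual cant
CD = 78.1 - 20.9
CD = 57.2 mm

57.2


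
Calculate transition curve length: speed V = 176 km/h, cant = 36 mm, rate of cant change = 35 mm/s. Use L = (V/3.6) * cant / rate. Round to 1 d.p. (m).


Convert speed: V = 176 / 3.6 = 48.8889 m/s
L = 48.8889 * 36 / 35
L = 1760.0 / 35
L = 50.3 m

50.3


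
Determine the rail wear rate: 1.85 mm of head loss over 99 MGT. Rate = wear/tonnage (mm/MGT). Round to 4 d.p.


Wear rate = total wear / cumulative tonnage
Rate = 1.85 / 99
Rate = 0.0187 mm/MGT

0.0187


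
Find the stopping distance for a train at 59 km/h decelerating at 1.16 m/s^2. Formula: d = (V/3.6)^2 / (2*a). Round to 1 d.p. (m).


Convert speed: V = 59 / 3.6 = 16.3889 m/s
V^2 = 268.5957
d = 268.5957 / (2 * 1.16)
d = 268.5957 / 2.32
d = 115.8 m

115.8


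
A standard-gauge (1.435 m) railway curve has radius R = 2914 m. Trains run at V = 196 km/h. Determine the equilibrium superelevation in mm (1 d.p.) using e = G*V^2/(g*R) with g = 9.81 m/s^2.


Convert speed: V = 196 / 3.6 = 54.4444 m/s
Apply formula: e = 1.435 * 54.4444^2 / (9.81 * 2914)
e = 1.435 * 2964.1975 / 28586.34
e = 0.148799 m = 148.8 mm

148.8


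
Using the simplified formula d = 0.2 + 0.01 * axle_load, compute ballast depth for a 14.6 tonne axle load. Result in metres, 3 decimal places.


d = 0.2 + 0.01 * 14.6
d = 0.2 + 0.146
d = 0.346 m

0.346


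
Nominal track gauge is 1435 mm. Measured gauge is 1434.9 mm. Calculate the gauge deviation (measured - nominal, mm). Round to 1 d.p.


Deviation = measured - nominal
Deviation = 1434.9 - 1435
Deviation = -0.1 mm

-0.1


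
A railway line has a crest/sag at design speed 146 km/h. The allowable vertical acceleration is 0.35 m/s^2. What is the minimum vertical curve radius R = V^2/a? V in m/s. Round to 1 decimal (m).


Convert speed: V = 146 / 3.6 = 40.5556 m/s
V^2 = 1644.7531 m^2/s^2
R_v = 1644.7531 / 0.35
R_v = 4699.3 m

4699.3


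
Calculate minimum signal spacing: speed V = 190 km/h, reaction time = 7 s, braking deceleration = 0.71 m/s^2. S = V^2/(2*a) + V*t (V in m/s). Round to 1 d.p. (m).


V = 190 / 3.6 = 52.7778 m/s
Braking distance = 52.7778^2 / (2*0.71) = 1961.6154 m
Sighting distance = 52.7778 * 7 = 369.4444 m
S = 1961.6154 + 369.4444 = 2331.1 m

2331.1


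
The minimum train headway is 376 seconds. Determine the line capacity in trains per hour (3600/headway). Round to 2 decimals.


Capacity = 3600 / headway
Capacity = 3600 / 376
Capacity = 9.57 trains/hour

9.57


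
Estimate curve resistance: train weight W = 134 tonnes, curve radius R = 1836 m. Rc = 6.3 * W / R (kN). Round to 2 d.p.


Rc = 6.3 * W / R
Rc = 6.3 * 134 / 1836
Rc = 844.2 / 1836
Rc = 0.46 kN

0.46


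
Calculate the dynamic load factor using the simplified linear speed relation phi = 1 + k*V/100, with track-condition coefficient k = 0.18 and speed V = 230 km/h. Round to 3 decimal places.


phi = 1 + k * V / 100
phi = 1 + 0.18 * 230 / 100
phi = 1 + 0.414
phi = 1.414

1.414


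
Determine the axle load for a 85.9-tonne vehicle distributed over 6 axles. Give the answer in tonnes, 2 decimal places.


Load per axle = total weight / number of axles
Load = 85.9 / 6
Load = 14.32 tonnes

14.32


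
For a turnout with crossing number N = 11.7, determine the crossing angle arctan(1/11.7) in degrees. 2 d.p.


1/N = 1/11.7 = 0.08547
angle = arctan(0.08547) = 0.085263 rad
angle = 0.085263 * 180/pi = 4.89 degrees

4.89


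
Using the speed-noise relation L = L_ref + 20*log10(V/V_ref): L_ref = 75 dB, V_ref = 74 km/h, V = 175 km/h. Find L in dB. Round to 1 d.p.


V/V_ref = 175 / 74 = 2.364865
log10(2.364865) = 0.373806
20 * 0.373806 = 7.4761
L = 75 + 7.4761 = 82.5 dB

82.5


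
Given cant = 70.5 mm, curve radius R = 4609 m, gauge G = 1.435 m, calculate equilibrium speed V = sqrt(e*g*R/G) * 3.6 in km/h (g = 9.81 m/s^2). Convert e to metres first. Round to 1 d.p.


Convert cant: e = 70.5 mm = 0.0705 m
V_ms = sqrt(0.0705 * 9.81 * 4609 / 1.435)
V_ms = sqrt(2221.32923) = 47.131 m/s
V = 47.131 * 3.6 = 169.7 km/h

169.7


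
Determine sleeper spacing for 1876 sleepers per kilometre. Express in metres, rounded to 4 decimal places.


Spacing = 1000 m / number of sleepers
Spacing = 1000 / 1876
Spacing = 0.5330 m

0.5330


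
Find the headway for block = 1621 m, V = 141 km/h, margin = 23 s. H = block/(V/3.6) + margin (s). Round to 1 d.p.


V = 141 / 3.6 = 39.1667 m/s
Block traversal time = 1621 / 39.1667 = 41.3872 s
Headway = 41.3872 + 23
Headway = 64.4 s

64.4


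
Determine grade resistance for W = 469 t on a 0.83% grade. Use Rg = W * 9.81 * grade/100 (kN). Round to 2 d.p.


Rg = W * 9.81 * grade / 100
Rg = 469 * 9.81 * 0.83 / 100
Rg = 4600.89 * 0.0083
Rg = 38.19 kN

38.19


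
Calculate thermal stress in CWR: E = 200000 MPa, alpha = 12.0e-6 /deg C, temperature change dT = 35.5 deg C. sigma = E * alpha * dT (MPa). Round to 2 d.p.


sigma = E * alpha * dT
sigma = 200000 * 12.0e-6 * 35.5
sigma = 2.4 * 35.5
sigma = 85.20 MPa

85.20


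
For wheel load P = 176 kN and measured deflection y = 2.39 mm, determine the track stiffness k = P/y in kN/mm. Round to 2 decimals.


Track stiffness k = P / y
k = 176 / 2.39
k = 73.64 kN/mm

73.64


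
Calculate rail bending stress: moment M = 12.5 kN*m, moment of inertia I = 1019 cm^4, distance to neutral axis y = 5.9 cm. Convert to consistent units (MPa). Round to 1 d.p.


Convert units:
M = 12.5 kN*m = 12500000 N*mm
y = 5.9 cm = 59 mm
I = 1019 cm^4 = 10190000 mm^4
sigma = 12500000 * 59 / 10190000
sigma = 72.4 MPa

72.4


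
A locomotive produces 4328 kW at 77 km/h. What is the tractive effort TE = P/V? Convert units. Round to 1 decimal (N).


Convert: P = 4328 kW = 4328000 W
V = 77 / 3.6 = 21.3889 m/s
TE = 4328000 / 21.3889
TE = 202348.1 N

202348.1


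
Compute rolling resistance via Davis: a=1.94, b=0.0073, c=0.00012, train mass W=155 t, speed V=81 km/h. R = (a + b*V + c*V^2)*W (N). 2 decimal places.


b*V = 0.0073 * 81 = 0.5913
c*V^2 = 0.00012 * 6561 = 0.78732
R_per_t = 1.94 + 0.5913 + 0.78732 = 3.31862 N/t
R_total = 3.31862 * 155 = 514.39 N

514.39


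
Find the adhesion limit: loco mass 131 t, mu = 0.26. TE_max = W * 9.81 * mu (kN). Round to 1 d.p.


TE_max = W * g * mu
TE_max = 131 * 9.81 * 0.26
TE_max = 1285.11 * 0.26
TE_max = 334.1 kN

334.1


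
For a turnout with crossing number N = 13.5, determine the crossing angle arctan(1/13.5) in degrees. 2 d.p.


1/N = 1/13.5 = 0.074074
angle = arctan(0.074074) = 0.073939 rad
angle = 0.073939 * 180/pi = 4.24 degrees

4.24


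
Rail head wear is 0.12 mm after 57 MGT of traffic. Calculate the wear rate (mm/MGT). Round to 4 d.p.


Wear rate = total wear / cumulative tonnage
Rate = 0.12 / 57
Rate = 0.0021 mm/MGT

0.0021


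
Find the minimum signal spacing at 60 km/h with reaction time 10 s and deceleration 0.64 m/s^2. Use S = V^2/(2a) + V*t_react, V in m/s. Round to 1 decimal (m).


V = 60 / 3.6 = 16.6667 m/s
Braking distance = 16.6667^2 / (2*0.64) = 217.0139 m
Sighting distance = 16.6667 * 10 = 166.6667 m
S = 217.0139 + 166.6667 = 383.7 m

383.7


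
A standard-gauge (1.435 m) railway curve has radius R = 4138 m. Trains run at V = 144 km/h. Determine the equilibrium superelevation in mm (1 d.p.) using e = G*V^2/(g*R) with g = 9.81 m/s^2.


Convert speed: V = 144 / 3.6 = 40.0 m/s
Apply formula: e = 1.435 * 40.0^2 / (9.81 * 4138)
e = 1.435 * 1600.0 / 40593.78
e = 0.05656 m = 56.6 mm

56.6


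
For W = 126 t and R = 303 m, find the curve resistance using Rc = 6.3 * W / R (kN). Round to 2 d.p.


Rc = 6.3 * W / R
Rc = 6.3 * 126 / 303
Rc = 793.8 / 303
Rc = 2.62 kN

2.62


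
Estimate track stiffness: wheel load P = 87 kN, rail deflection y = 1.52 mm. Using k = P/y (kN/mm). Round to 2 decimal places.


Track stiffness k = P / y
k = 87 / 1.52
k = 57.24 kN/mm

57.24


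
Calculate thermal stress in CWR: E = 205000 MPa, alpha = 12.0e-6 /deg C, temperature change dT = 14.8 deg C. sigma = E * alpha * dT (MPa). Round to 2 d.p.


sigma = E * alpha * dT
sigma = 205000 * 12.0e-6 * 14.8
sigma = 2.46 * 14.8
sigma = 36.41 MPa

36.41


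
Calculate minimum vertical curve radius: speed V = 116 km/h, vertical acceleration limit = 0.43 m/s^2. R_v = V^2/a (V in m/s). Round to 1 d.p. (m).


Convert speed: V = 116 / 3.6 = 32.2222 m/s
V^2 = 1038.2716 m^2/s^2
R_v = 1038.2716 / 0.43
R_v = 2414.6 m

2414.6


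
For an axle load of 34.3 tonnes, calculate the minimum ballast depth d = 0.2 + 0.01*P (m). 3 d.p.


d = 0.2 + 0.01 * 34.3
d = 0.2 + 0.343
d = 0.543 m

0.543


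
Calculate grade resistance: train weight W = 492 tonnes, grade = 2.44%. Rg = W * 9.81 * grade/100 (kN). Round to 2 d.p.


Rg = W * 9.81 * grade / 100
Rg = 492 * 9.81 * 2.44 / 100
Rg = 4826.52 * 0.0244
Rg = 117.77 kN

117.77


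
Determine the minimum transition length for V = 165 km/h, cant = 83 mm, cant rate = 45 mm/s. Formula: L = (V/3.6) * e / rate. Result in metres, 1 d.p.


Convert speed: V = 165 / 3.6 = 45.8333 m/s
L = 45.8333 * 83 / 45
L = 3804.1667 / 45
L = 84.5 m

84.5


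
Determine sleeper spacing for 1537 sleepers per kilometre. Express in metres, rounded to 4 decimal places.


Spacing = 1000 m / number of sleepers
Spacing = 1000 / 1537
Spacing = 0.6506 m

0.6506


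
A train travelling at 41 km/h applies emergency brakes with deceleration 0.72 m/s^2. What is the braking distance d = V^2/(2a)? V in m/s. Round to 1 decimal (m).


Convert speed: V = 41 / 3.6 = 11.3889 m/s
V^2 = 129.7068
d = 129.7068 / (2 * 0.72)
d = 129.7068 / 1.44
d = 90.1 m

90.1


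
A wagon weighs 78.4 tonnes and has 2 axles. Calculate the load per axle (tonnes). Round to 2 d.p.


Load per axle = total weight / number of axles
Load = 78.4 / 2
Load = 39.20 tonnes

39.20


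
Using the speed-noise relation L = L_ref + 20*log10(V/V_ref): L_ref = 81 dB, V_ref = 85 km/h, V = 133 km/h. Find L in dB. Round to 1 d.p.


V/V_ref = 133 / 85 = 1.564706
log10(1.564706) = 0.194433
20 * 0.194433 = 3.8887
L = 81 + 3.8887 = 84.9 dB

84.9


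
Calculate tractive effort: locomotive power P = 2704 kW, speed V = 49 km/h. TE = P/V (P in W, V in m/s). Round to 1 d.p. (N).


Convert: P = 2704 kW = 2704000 W
V = 49 / 3.6 = 13.6111 m/s
TE = 2704000 / 13.6111
TE = 198661.2 N

198661.2


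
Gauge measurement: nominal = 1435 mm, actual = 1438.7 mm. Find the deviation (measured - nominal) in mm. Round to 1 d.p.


Deviation = measured - nominal
Deviation = 1438.7 - 1435
Deviation = 3.7 mm

3.7


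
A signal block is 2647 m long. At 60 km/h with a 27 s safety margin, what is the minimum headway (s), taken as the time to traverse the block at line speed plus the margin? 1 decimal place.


V = 60 / 3.6 = 16.6667 m/s
Block traversal time = 2647 / 16.6667 = 158.82 s
Headway = 158.82 + 27
Headway = 185.8 s

185.8


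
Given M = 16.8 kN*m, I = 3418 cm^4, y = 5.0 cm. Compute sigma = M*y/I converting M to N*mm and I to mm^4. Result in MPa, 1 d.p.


Convert units:
M = 16.8 kN*m = 16800000 N*mm
y = 5.0 cm = 50 mm
I = 3418 cm^4 = 34180000 mm^4
sigma = 16800000 * 50 / 34180000
sigma = 24.6 MPa

24.6


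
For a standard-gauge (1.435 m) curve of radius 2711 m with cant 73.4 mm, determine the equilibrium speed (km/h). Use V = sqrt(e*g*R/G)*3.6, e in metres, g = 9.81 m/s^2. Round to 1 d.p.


Convert cant: e = 73.4 mm = 0.0734 m
V_ms = sqrt(0.0734 * 9.81 * 2711 / 1.435)
V_ms = sqrt(1360.325013) = 36.8826 m/s
V = 36.8826 * 3.6 = 132.8 km/h

132.8


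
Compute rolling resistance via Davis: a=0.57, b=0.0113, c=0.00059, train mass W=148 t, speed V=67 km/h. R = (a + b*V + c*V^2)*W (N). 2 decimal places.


b*V = 0.0113 * 67 = 0.7571
c*V^2 = 0.00059 * 4489 = 2.64851
R_per_t = 0.57 + 0.7571 + 2.64851 = 3.97561 N/t
R_total = 3.97561 * 148 = 588.39 N

588.39


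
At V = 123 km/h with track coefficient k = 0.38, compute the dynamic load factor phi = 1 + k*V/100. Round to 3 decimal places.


phi = 1 + k * V / 100
phi = 1 + 0.38 * 123 / 100
phi = 1 + 0.4674
phi = 1.467

1.467


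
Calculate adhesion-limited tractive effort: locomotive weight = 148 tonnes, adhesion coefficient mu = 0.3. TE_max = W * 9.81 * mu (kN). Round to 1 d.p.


TE_max = W * g * mu
TE_max = 148 * 9.81 * 0.3
TE_max = 1451.88 * 0.3
TE_max = 435.6 kN

435.6


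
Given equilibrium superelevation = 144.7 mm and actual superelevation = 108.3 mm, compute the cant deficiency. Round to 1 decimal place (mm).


Cant deficiency = equilibrium cant - actual cant
CD = 144.7 - 108.3
CD = 36.4 mm

36.4


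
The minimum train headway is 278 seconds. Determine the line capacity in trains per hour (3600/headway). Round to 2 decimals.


Capacity = 3600 / headway
Capacity = 3600 / 278
Capacity = 12.95 trains/hour

12.95


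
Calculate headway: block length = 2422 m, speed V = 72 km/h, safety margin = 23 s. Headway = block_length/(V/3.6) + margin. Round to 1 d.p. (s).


V = 72 / 3.6 = 20.0 m/s
Block traversal time = 2422 / 20.0 = 121.1 s
Headway = 121.1 + 23
Headway = 144.1 s

144.1


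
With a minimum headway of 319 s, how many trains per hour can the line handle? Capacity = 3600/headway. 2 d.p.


Capacity = 3600 / headway
Capacity = 3600 / 319
Capacity = 11.29 trains/hour

11.29


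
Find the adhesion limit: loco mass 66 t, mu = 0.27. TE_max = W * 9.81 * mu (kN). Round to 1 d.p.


TE_max = W * g * mu
TE_max = 66 * 9.81 * 0.27
TE_max = 647.46 * 0.27
TE_max = 174.8 kN

174.8


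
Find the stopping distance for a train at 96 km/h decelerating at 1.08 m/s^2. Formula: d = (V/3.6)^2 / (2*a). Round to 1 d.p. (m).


Convert speed: V = 96 / 3.6 = 26.6667 m/s
V^2 = 711.1111
d = 711.1111 / (2 * 1.08)
d = 711.1111 / 2.16
d = 329.2 m

329.2


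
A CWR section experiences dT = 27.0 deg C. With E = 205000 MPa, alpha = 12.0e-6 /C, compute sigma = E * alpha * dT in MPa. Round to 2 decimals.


sigma = E * alpha * dT
sigma = 205000 * 12.0e-6 * 27.0
sigma = 2.46 * 27.0
sigma = 66.42 MPa

66.42


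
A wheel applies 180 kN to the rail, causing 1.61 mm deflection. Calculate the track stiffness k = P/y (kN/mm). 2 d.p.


Track stiffness k = P / y
k = 180 / 1.61
k = 111.80 kN/mm

111.80


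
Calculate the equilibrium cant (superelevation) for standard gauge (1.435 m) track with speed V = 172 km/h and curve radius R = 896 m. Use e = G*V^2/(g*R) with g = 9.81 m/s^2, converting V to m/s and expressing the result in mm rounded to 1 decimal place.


Convert speed: V = 172 / 3.6 = 47.7778 m/s
Apply formula: e = 1.435 * 47.7778^2 / (9.81 * 896)
e = 1.435 * 2282.716 / 8789.76
e = 0.372672 m = 372.7 mm

372.7


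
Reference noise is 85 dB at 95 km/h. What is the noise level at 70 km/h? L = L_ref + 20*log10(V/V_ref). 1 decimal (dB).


V/V_ref = 70 / 95 = 0.736842
log10(0.736842) = -0.132626
20 * -0.132626 = -2.6525
L = 85 + -2.6525 = 82.3 dB

82.3


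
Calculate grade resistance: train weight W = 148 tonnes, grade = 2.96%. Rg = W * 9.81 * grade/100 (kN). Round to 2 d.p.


Rg = W * 9.81 * grade / 100
Rg = 148 * 9.81 * 2.96 / 100
Rg = 1451.88 * 0.0296
Rg = 42.98 kN

42.98


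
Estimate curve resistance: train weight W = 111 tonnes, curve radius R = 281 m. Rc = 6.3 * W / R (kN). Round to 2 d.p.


Rc = 6.3 * W / R
Rc = 6.3 * 111 / 281
Rc = 699.3 / 281
Rc = 2.49 kN

2.49


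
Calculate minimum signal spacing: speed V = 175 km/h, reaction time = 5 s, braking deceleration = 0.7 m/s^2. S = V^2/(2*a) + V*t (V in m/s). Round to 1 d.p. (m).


V = 175 / 3.6 = 48.6111 m/s
Braking distance = 48.6111^2 / (2*0.7) = 1687.8858 m
Sighting distance = 48.6111 * 5 = 243.0556 m
S = 1687.8858 + 243.0556 = 1930.9 m

1930.9


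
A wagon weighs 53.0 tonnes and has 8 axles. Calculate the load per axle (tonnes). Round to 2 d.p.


Load per axle = total weight / number of axles
Load = 53.0 / 8
Load = 6.63 tonnes

6.63


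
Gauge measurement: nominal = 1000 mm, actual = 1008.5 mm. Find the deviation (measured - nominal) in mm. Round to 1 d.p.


Deviation = measured - nominal
Deviation = 1008.5 - 1000
Deviation = 8.5 mm

8.5


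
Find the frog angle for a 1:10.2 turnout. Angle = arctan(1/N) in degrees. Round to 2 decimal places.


1/N = 1/10.2 = 0.098039
angle = arctan(0.098039) = 0.097727 rad
angle = 0.097727 * 180/pi = 5.60 degrees

5.60


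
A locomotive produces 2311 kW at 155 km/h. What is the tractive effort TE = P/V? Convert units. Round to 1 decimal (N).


Convert: P = 2311 kW = 2311000 W
V = 155 / 3.6 = 43.0556 m/s
TE = 2311000 / 43.0556
TE = 53674.8 N

53674.8


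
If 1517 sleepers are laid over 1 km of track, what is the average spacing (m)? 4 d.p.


Spacing = 1000 m / number of sleepers
Spacing = 1000 / 1517
Spacing = 0.6592 m

0.6592


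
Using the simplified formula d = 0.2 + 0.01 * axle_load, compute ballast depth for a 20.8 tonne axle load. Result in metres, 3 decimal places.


d = 0.2 + 0.01 * 20.8
d = 0.2 + 0.208
d = 0.408 m

0.408


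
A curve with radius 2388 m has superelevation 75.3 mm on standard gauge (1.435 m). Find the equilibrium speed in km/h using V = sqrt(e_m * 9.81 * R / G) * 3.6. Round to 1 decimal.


Convert cant: e = 75.3 mm = 0.0753 m
V_ms = sqrt(0.0753 * 9.81 * 2388 / 1.435)
V_ms = sqrt(1229.267515) = 35.0609 m/s
V = 35.0609 * 3.6 = 126.2 km/h

126.2


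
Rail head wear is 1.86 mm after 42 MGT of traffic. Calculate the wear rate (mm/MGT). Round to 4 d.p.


Wear rate = total wear / cumulative tonnage
Rate = 1.86 / 42
Rate = 0.0443 mm/MGT

0.0443


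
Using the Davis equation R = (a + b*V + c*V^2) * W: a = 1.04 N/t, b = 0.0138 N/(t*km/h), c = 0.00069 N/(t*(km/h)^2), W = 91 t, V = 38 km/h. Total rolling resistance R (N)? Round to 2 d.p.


b*V = 0.0138 * 38 = 0.5244
c*V^2 = 0.00069 * 1444 = 0.99636
R_per_t = 1.04 + 0.5244 + 0.99636 = 2.56076 N/t
R_total = 2.56076 * 91 = 233.03 N

233.03


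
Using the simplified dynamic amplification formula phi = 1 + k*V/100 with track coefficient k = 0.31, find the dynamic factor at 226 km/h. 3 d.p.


phi = 1 + k * V / 100
phi = 1 + 0.31 * 226 / 100
phi = 1 + 0.7006
phi = 1.701

1.701


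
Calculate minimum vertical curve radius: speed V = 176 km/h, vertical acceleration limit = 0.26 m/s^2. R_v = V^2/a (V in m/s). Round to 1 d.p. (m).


Convert speed: V = 176 / 3.6 = 48.8889 m/s
V^2 = 2390.1235 m^2/s^2
R_v = 2390.1235 / 0.26
R_v = 9192.8 m

9192.8


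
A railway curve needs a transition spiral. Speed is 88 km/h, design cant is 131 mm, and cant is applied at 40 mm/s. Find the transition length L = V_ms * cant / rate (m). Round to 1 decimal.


Convert speed: V = 88 / 3.6 = 24.4444 m/s
L = 24.4444 * 131 / 40
L = 3202.2222 / 40
L = 80.1 m

80.1


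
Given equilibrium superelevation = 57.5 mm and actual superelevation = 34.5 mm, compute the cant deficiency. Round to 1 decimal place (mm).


Cant deficiency = equilibrium cant - actual cant
CD = 57.5 - 34.5
CD = 23.0 mm

23.0


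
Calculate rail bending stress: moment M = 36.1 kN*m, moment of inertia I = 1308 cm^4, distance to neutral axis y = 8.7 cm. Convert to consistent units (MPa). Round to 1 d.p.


Convert units:
M = 36.1 kN*m = 36100000 N*mm
y = 8.7 cm = 87 mm
I = 1308 cm^4 = 13080000 mm^4
sigma = 36100000 * 87 / 13080000
sigma = 240.1 MPa

240.1


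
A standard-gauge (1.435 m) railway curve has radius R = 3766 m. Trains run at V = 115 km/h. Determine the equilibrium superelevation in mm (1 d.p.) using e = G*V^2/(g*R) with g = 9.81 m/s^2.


Convert speed: V = 115 / 3.6 = 31.9444 m/s
Apply formula: e = 1.435 * 31.9444^2 / (9.81 * 3766)
e = 1.435 * 1020.4475 / 36944.46
e = 0.039636 m = 39.6 mm

39.6


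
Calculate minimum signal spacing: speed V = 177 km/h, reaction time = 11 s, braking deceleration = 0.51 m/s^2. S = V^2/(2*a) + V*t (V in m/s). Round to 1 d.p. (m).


V = 177 / 3.6 = 49.1667 m/s
Braking distance = 49.1667^2 / (2*0.51) = 2369.9619 m
Sighting distance = 49.1667 * 11 = 540.8333 m
S = 2369.9619 + 540.8333 = 2910.8 m

2910.8


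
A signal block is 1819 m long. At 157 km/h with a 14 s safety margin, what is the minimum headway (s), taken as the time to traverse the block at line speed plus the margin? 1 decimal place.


V = 157 / 3.6 = 43.6111 m/s
Block traversal time = 1819 / 43.6111 = 41.7096 s
Headway = 41.7096 + 14
Headway = 55.7 s

55.7


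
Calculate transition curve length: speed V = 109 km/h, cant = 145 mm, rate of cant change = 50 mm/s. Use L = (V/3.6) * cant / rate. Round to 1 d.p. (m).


Convert speed: V = 109 / 3.6 = 30.2778 m/s
L = 30.2778 * 145 / 50
L = 4390.2778 / 50
L = 87.8 m

87.8


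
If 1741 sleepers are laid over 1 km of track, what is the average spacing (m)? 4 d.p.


Spacing = 1000 m / number of sleepers
Spacing = 1000 / 1741
Spacing = 0.5744 m

0.5744


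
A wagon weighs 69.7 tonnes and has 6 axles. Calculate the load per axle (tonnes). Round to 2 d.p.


Load per axle = total weight / number of axles
Load = 69.7 / 6
Load = 11.62 tonnes

11.62


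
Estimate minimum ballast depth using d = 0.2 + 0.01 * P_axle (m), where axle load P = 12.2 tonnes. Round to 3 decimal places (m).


d = 0.2 + 0.01 * 12.2
d = 0.2 + 0.122
d = 0.322 m

0.322


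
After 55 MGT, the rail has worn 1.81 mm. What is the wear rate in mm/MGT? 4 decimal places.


Wear rate = total wear / cumulative tonnage
Rate = 1.81 / 55
Rate = 0.0329 mm/MGT

0.0329


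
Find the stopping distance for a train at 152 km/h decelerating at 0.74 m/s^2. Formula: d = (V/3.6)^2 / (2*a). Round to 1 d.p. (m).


Convert speed: V = 152 / 3.6 = 42.2222 m/s
V^2 = 1782.716
d = 1782.716 / (2 * 0.74)
d = 1782.716 / 1.48
d = 1204.5 m

1204.5


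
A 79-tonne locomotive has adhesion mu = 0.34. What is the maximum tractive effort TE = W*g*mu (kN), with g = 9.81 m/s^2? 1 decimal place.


TE_max = W * g * mu
TE_max = 79 * 9.81 * 0.34
TE_max = 774.99 * 0.34
TE_max = 263.5 kN

263.5


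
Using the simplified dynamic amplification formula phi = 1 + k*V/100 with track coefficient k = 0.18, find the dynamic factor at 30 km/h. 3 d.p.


phi = 1 + k * V / 100
phi = 1 + 0.18 * 30 / 100
phi = 1 + 0.054
phi = 1.054

1.054


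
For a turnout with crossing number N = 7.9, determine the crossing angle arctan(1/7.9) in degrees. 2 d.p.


1/N = 1/7.9 = 0.126582
angle = arctan(0.126582) = 0.125913 rad
angle = 0.125913 * 180/pi = 7.21 degrees

7.21


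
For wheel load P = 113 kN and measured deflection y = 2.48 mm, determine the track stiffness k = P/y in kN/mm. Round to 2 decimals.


Track stiffness k = P / y
k = 113 / 2.48
k = 45.56 kN/mm

45.56


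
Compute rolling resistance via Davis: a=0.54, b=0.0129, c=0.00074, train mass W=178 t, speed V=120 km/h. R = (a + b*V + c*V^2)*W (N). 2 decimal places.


b*V = 0.0129 * 120 = 1.548
c*V^2 = 0.00074 * 14400 = 10.656
R_per_t = 0.54 + 1.548 + 10.656 = 12.744 N/t
R_total = 12.744 * 178 = 2268.43 N

2268.43


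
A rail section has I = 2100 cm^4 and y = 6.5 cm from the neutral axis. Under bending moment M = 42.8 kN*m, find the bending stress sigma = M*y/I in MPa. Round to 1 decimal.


Convert units:
M = 42.8 kN*m = 42800000 N*mm
y = 6.5 cm = 65 mm
I = 2100 cm^4 = 21000000 mm^4
sigma = 42800000 * 65 / 21000000
sigma = 132.5 MPa

132.5


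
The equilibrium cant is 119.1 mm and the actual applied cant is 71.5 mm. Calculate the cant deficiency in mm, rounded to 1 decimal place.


Cant deficiency = equilibrium cant - actual cant
CD = 119.1 - 71.5
CD = 47.6 mm

47.6


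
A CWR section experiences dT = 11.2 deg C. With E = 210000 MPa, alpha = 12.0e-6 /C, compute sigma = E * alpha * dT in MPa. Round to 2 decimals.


sigma = E * alpha * dT
sigma = 210000 * 12.0e-6 * 11.2
sigma = 2.52 * 11.2
sigma = 28.22 MPa

28.22


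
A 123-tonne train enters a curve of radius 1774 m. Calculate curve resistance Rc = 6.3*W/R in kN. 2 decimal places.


Rc = 6.3 * W / R
Rc = 6.3 * 123 / 1774
Rc = 774.9 / 1774
Rc = 0.44 kN

0.44


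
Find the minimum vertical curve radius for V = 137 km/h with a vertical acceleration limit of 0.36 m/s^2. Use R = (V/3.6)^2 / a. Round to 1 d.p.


Convert speed: V = 137 / 3.6 = 38.0556 m/s
V^2 = 1448.2253 m^2/s^2
R_v = 1448.2253 / 0.36
R_v = 4022.8 m

4022.8


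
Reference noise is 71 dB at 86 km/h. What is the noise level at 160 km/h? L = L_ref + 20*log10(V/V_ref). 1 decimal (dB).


V/V_ref = 160 / 86 = 1.860465
log10(1.860465) = 0.269622
20 * 0.269622 = 5.3924
L = 71 + 5.3924 = 76.4 dB

76.4


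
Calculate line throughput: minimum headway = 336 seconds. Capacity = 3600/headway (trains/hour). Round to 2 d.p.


Capacity = 3600 / headway
Capacity = 3600 / 336
Capacity = 10.71 trains/hour

10.71


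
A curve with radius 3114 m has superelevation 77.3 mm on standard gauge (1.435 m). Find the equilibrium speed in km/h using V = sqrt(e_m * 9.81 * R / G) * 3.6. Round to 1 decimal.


Convert cant: e = 77.3 mm = 0.0773 m
V_ms = sqrt(0.0773 * 9.81 * 3114 / 1.435)
V_ms = sqrt(1645.565632) = 40.5656 m/s
V = 40.5656 * 3.6 = 146.0 km/h

146.0


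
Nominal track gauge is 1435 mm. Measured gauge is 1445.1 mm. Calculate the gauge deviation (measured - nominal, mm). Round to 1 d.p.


Deviation = measured - nominal
Deviation = 1445.1 - 1435
Deviation = 10.1 mm

10.1


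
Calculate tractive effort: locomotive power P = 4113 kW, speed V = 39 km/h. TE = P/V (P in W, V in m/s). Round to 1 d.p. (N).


Convert: P = 4113 kW = 4113000 W
V = 39 / 3.6 = 10.8333 m/s
TE = 4113000 / 10.8333
TE = 379661.5 N

379661.5


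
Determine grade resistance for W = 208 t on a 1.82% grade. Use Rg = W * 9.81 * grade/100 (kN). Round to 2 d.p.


Rg = W * 9.81 * grade / 100
Rg = 208 * 9.81 * 1.82 / 100
Rg = 2040.48 * 0.0182
Rg = 37.14 kN

37.14


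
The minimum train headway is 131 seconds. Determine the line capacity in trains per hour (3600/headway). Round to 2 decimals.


Capacity = 3600 / headway
Capacity = 3600 / 131
Capacity = 27.48 trains/hour

27.48


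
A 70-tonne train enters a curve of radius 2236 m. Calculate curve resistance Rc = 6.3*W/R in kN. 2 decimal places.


Rc = 6.3 * W / R
Rc = 6.3 * 70 / 2236
Rc = 441.0 / 2236
Rc = 0.20 kN

0.20


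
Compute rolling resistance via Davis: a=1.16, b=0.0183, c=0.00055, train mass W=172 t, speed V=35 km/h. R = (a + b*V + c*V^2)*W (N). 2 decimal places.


b*V = 0.0183 * 35 = 0.6405
c*V^2 = 0.00055 * 1225 = 0.67375
R_per_t = 1.16 + 0.6405 + 0.67375 = 2.47425 N/t
R_total = 2.47425 * 172 = 425.57 N

425.57


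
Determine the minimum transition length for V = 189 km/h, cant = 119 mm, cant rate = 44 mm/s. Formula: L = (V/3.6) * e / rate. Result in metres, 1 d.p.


Convert speed: V = 189 / 3.6 = 52.5 m/s
L = 52.5 * 119 / 44
L = 6247.5 / 44
L = 142.0 m

142.0


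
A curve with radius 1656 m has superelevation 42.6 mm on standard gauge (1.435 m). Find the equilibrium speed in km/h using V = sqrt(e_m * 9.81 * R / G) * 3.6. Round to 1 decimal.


Convert cant: e = 42.6 mm = 0.0426 m
V_ms = sqrt(0.0426 * 9.81 * 1656 / 1.435)
V_ms = sqrt(482.266436) = 21.9606 m/s
V = 21.9606 * 3.6 = 79.1 km/h

79.1


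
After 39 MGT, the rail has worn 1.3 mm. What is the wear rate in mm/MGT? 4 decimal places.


Wear rate = total wear / cumulative tonnage
Rate = 1.3 / 39
Rate = 0.0333 mm/MGT

0.0333


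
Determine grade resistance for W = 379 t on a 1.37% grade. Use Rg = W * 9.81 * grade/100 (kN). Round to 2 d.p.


Rg = W * 9.81 * grade / 100
Rg = 379 * 9.81 * 1.37 / 100
Rg = 3717.99 * 0.0137
Rg = 50.94 kN

50.94


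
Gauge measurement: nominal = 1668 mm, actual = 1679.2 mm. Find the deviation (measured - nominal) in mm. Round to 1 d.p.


Deviation = measured - nominal
Deviation = 1679.2 - 1668
Deviation = 11.2 mm

11.2


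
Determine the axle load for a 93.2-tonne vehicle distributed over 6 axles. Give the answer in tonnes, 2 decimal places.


Load per axle = total weight / number of axles
Load = 93.2 / 6
Load = 15.53 tonnes

15.53


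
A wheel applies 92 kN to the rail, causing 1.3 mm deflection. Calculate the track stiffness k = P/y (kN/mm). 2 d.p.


Track stiffness k = P / y
k = 92 / 1.3
k = 70.77 kN/mm

70.77
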